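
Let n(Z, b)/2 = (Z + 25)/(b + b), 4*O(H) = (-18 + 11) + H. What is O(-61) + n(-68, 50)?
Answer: -893/50 ≈ -17.860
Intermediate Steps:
O(H) = -7/4 + H/4 (O(H) = ((-18 + 11) + H)/4 = (-7 + H)/4 = -7/4 + H/4)
n(Z, b) = (25 + Z)/b (n(Z, b) = 2*((Z + 25)/(b + b)) = 2*((25 + Z)/((2*b))) = 2*((25 + Z)*(1/(2*b))) = 2*((25 + Z)/(2*b)) = (25 + Z)/b)
O(-61) + n(-68, 50) = (-7/4 + (¼)*(-61)) + (25 - 68)/50 = (-7/4 - 61/4) + (1/50)*(-43) = -17 - 43/50 = -893/50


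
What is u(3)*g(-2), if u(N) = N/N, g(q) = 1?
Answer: 1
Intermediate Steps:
u(N) = 1
u(3)*g(-2) = 1*1 = 1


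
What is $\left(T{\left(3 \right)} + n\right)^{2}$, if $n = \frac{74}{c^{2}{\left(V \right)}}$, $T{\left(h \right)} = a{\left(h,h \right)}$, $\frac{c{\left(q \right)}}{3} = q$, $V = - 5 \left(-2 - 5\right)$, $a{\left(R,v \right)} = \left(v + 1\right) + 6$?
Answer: $\frac{12171384976}{121550625} \approx 100.13$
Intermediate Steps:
$a{\left(R,v \right)} = 7 + v$ ($a{\left(R,v \right)} = \left(1 + v\right) + 6 = 7 + v$)
$V = 35$ ($V = \left(-5\right) \left(-7\right) = 35$)
$c{\left(q \right)} = 3 q$
$T{\left(h \right)} = 7 + h$
$n = \frac{74}{11025}$ ($n = \frac{74}{\left(3 \cdot 35\right)^{2}} = \frac{74}{105^{2}} = \frac{74}{11025} \approx 0.006712$)
$\left(T{\left(3 \right)} + n\right)^{2} = \left(\left(7 + 3\right) + \frac{74}{11025}\right)^{2} = \left(10 + \frac{74}{11025}\right)^{2} = \left(\frac{110324}{11025}\right)^{2} = \frac{12171384976}{121550625}$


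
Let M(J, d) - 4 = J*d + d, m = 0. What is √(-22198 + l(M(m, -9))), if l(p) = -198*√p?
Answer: √(-22198 - 198*I*√5) ≈ 1.486 - 149.0*I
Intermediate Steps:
M(J, d) = 4 + d + J*d (M(J, d) = 4 + (J*d + d) = 4 + (d + J*d) = 4 + d + J*d)
√(-22198 + l(M(m, -9))) = √(-22198 - 198*√(4 - 9 + 0*(-9))) = √(-22198 - 198*√(4 - 9 + 0)) = √(-22198 - 198*I*√5)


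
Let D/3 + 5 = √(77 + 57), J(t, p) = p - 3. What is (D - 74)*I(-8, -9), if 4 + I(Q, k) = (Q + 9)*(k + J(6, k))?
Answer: 2225 - 75*√134 ≈ 1356.8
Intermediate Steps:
J(t, p) = -3 + p
I(Q, k) = -4 + (-3 + 2*k)*(9 + Q) (I(Q, k) = -4 + (Q + 9)*(k + (-3 + k)) = -4 + (9 + Q)*(-3 + 2*k) = -4 + (-3 + 2*k)*(9 + Q))
D = -15 + 3*√134 (D = -15 + 3*√(77 + 57) = -15 + 3*√134 ≈ 19.728)
(D - 74)*I(-8, -9) = ((-15 + 3*√134) - 74)*(-31 + 18*(-9) - 8*(-9) - 8*(-3 - 9)) = (-89 + 3*√134)*(-31 - 162 + 72 - 8*(-12)) = (-89 + 3*√134)*(-31 - 162 + 72 + 96) = (-89 + 3*√134)*(-25) = 2225 - 75*√134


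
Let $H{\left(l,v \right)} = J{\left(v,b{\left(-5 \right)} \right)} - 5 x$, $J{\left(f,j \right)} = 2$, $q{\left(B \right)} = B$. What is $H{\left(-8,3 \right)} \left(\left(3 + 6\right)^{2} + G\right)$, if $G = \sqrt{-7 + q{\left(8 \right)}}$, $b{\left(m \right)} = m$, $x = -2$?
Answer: $984$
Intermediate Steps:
$G = 1$ ($G = \sqrt{-7 + 8} = \sqrt{1} = 1$)
$H{\left(l,v \right)} = 12$ ($H{\left(l,v \right)} = 2 - -10 = 2 + 10 = 12$)
$H{\left(-8,3 \right)} \left(\left(3 + 6\right)^{2} + G\right) = 12 \left(\left(3 + 6\right)^{2} + 1\right) = 12 \left(9^{2} + 1\right) = 12 \left(81 + 1\right) = 12 \cdot 82 = 984$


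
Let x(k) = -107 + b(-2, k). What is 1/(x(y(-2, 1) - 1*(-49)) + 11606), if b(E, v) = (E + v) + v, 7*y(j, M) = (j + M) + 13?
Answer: 7/81189 ≈ 8.6219e-5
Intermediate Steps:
y(j, M) = 13/7 + M/7 + j/7 (y(j, M) = ((j + M) + 13)/7 = ((M + j) + 13)/7 = (13 + M + j)/7 = 13/7 + M/7 + j/7)
b(E, v) = E + 2*v
x(k) = -109 + 2*k (x(k) = -107 + (-2 + 2*k) = -109 + 2*k)
1/(x(y(-2, 1) - 1*(-49)) + 11606) = 1/((-109 + 2*((13/7 + (⅐)*1 + (⅐)*(-2)) - 1*(-49))) + 11606) = 1/((-109 + 2*((13/7 + ⅐ - 2/7) + 49)) + 11606) = 1/((-109 + 2*(12/7 + 49)) + 11606) = 1/((-109 + 2*(355/7)) + 11606) = 1/((-109 + 710/7) + 11606) = 1/(-53/7 + 11606) = 1/(81189/7) = 7/81189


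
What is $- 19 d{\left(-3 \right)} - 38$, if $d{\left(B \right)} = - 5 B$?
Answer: $-323$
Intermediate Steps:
$- 19 d{\left(-3 \right)} - 38 = - 19 \left(\left(-5\right) \left(-3\right)\right) - 38 = \left(-19\right) 15 - 38 = -285 - 38 = -323$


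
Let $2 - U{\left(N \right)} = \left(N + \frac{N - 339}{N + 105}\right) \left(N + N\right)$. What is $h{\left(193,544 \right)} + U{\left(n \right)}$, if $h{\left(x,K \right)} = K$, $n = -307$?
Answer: $- \frac{18784830}{101} \approx -1.8599 \cdot 10^{5}$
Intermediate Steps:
$U{\left(N \right)} = 2 - 2 N \left(N + \frac{-339 + N}{105 + N}\right)$ ($U{\left(N \right)} = 2 - \left(N + \frac{N - 339}{N + 105}\right) \left(N + N\right) = 2 - \left(N + \frac{-339 + N}{105 + N}\right) 2 N = 2 - 2 N \left(N + \frac{-339 + N}{105 + N}\right)$)
$h{\left(193,544 \right)} + U{\left(n \right)} = 544 + \frac{2 \left(105 - \left(-307\right)^{3} - 106 \left(-307\right)^{2} + 340 \left(-307\right)\right)}{105 - 307} = 544 + \frac{2 \left(105 - -28934443 - 9990394 - 104380\right)}{-202} = 544 + 2 \left(- \frac{1}{202}\right) \left(105 + 28934443 - 9990394 - 104380\right) = 544 + 2 \left(- \frac{1}{202}\right) 18839774 = 544 - \frac{18839774}{101} = - \frac{18784830}{101}$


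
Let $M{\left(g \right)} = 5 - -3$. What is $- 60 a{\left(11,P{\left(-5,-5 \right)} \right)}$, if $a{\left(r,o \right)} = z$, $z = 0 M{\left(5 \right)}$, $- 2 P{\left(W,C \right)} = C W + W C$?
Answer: $0$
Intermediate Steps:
$P{\left(W,C \right)} = - C W$ ($P{\left(W,C \right)} = - \frac{C W + W C}{2} = - \frac{C W + C W}{2} = - \frac{2 C W}{2} = - C W$)
$M{\left(g \right)} = 8$ ($M{\left(g \right)} = 5 + 3 = 8$)
$z = 0$ ($z = 0 \cdot 8 = 0$)
$a{\left(r,o \right)} = 0$
$- 60 a{\left(11,P{\left(-5,-5 \right)} \right)} = \left(-60\right) 0 = 0$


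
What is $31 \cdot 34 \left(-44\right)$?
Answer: $-46376$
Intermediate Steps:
$31 \cdot 34 \left(-44\right) = 1054 \left(-44\right) = -46376$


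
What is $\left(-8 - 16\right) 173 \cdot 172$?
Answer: $-714144$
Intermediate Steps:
$\left(-8 - 16\right) 173 \cdot 172 = \left(-24\right) 173 \cdot 172 = \left(-4152\right) 172 = -714144$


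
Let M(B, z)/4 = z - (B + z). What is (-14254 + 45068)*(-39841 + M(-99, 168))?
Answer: -1215458230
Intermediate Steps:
M(B, z) = -4*B (M(B, z) = 4*(z - (B + z)) = 4*(z + (-B - z)) = 4*(-B) = -4*B)
(-14254 + 45068)*(-39841 + M(-99, 168)) = (-14254 + 45068)*(-39841 - 4*(-99)) = 30814*(-39841 + 396) = 30814*(-39445) = -1215458230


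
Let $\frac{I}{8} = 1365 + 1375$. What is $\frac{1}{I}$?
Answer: $\frac{1}{21920} \approx 4.562 \cdot 10^{-5}$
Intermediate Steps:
$I = 21920$ ($I = 8 \left(1365 + 1375\right) = 8 \cdot 2740 = 21920$)
$\frac{1}{I} = \frac{1}{21920}$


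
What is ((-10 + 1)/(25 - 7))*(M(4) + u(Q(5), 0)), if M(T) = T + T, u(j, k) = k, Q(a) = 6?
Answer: -4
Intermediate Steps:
M(T) = 2*T
((-10 + 1)/(25 - 7))*(M(4) + u(Q(5), 0)) = ((-10 + 1)/(25 - 7))*(2*4 + 0) = (-9/18)*(8 + 0) = -9*1/18*8 = -½*8 = -4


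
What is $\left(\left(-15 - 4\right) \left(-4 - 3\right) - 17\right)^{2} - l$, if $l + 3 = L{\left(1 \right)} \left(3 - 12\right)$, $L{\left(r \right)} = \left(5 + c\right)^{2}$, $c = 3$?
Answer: $14035$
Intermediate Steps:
$L{\left(r \right)} = 64$ ($L{\left(r \right)} = \left(5 + 3\right)^{2} = 8^{2} = 64$)
$l = -579$ ($l = -3 + 64 \left(3 - 12\right) = -3 + 64 \left(-9\right) = -3 - 576 = -579$)
$\left(\left(-15 - 4\right) \left(-4 - 3\right) - 17\right)^{2} - l = \left(\left(-15 - 4\right) \left(-4 - 3\right) - 17\right)^{2} - -579 = \left(\left(-19\right) \left(-7\right) - 17\right)^{2} + 579 = \left(133 - 17\right)^{2} + 579 = 116^{2} + 579 = 13456 + 579 = 14035$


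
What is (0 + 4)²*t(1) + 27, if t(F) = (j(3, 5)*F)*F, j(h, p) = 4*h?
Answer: 219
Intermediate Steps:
t(F) = 12*F² (t(F) = ((4*3)*F)*F = (12*F)*F = 12*F²)
(0 + 4)²*t(1) + 27 = (0 + 4)²*(12*1²) + 27 = 4²*(12*1) + 27 = 16*12 + 27 = 192 + 27 = 219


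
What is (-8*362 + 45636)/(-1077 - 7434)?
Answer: -42740/8511 ≈ -5.0217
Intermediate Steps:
(-8*362 + 45636)/(-1077 - 7434) = (-2896 + 45636)/(-8511) = 42740*(-1/8511) = -42740/8511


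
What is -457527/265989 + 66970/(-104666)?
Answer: -10950134052/4640000779 ≈ -2.3599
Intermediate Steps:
-457527/265989 + 66970/(-104666) = -457527*1/265989 + 66970*(-1/104666) = -152509/88663 - 33485/52333 = -10950134052/4640000779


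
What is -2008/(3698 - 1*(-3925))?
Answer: -2008/7623 ≈ -0.26341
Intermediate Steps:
-2008/(3698 - 1*(-3925)) = -2008/(3698 + 3925) = -2008/7623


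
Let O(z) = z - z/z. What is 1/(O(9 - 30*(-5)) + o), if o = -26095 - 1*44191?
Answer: -1/70128 ≈ -1.4260e-5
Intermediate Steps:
o = -70286 (o = -26095 - 44191 = -70286)
O(z) = -1 + z (O(z) = z - 1*1 = z - 1 = -1 + z)
1/(O(9 - 30*(-5)) + o) = 1/((-1 + (9 - 30*(-5))) - 70286) = 1/((-1 + (9 - 6*(-25))) - 70286) = 1/((-1 + (9 + 150)) - 70286) = 1/((-1 + 159) - 70286) = 1/(158 - 70286) = 1/(-70128) = -1/70128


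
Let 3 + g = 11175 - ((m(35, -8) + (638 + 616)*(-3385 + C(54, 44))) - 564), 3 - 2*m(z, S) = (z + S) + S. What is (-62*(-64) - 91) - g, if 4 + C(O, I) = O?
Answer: -4189957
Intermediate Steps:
C(O, I) = -4 + O
m(z, S) = 3/2 - S - z/2 (m(z, S) = 3/2 - ((z + S) + S)/2 = 3/2 - ((S + z) + S)/2 = 3/2 - (z + 2*S)/2 = 3/2 + (-S - z/2) = 3/2 - S - z/2)
g = 4193834 (g = -3 + (11175 - (((3/2 - 1*(-8) - ½*35) + (638 + 616)*(-3385 + (-4 + 54))) - 564)) = -3 + (11175 - (((3/2 + 8 - 35/2) + 1254*(-3385 + 50)) - 564)) = -3 + (11175 - ((-8 + 1254*(-3335)) - 564)) = -3 + (11175 - ((-8 - 4182090) - 564)) = -3 + (11175 - (-4182098 - 564)) = -3 + (11175 - 1*(-4182662)) = -3 + (11175 + 4182662) = -3 + 4193837 = 4193834)
(-62*(-64) - 91) - g = (-62*(-64) - 91) - 1*4193834 = (3968 - 91) - 4193834 = 3877 - 4193834 = -4189957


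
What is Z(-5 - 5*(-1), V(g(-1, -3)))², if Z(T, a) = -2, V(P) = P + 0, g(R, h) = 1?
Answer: 4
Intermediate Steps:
V(P) = P
Z(-5 - 5*(-1), V(g(-1, -3)))² = (-2)² = 4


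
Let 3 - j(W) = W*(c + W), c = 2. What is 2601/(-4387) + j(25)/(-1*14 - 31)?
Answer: 943673/65805 ≈ 14.340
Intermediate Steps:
j(W) = 3 - W*(2 + W)
2601/(-4387) + j(25)/(-1*14 - 31) = 2601/(-4387) + (3 - 1*25² - 2*25)/(-1*14 - 31) = 2601*(-1/4387) + (3 - 1*625 - 50)/(-14 - 31) = -2601/4387 + (3 - 625 - 50)/(-45) = -2601/4387 - 672*(-1/45) = -2601/4387 + 224/15 = 943673/65805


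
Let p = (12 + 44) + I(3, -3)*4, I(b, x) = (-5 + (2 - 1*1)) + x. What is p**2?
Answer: 784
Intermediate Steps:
I(b, x) = -4 + x (I(b, x) = (-5 + (2 - 1)) + x = (-5 + 1) + x = -4 + x)
p = 28 (p = (12 + 44) + (-4 - 3)*4 = 56 - 7*4 = 56 - 28 = 28)
p**2 = 28**2 = 784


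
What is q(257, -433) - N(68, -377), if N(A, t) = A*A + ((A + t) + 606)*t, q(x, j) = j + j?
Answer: 106479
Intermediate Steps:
q(x, j) = 2*j
N(A, t) = A**2 + t*(606 + A + t) (N(A, t) = A**2 + (606 + A + t)*t = A**2 + t*(606 + A + t))
q(257, -433) - N(68, -377) = 2*(-433) - (68**2 + (-377)**2 + 606*(-377) + 68*(-377)) = -866 - (4624 + 142129 - 228462 - 25636) = -866 - 1*(-107345) = -866 + 107345 = 106479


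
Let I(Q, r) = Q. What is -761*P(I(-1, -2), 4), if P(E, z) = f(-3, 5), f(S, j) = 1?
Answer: -761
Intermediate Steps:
P(E, z) = 1
-761*P(I(-1, -2), 4) = -761*1 = -761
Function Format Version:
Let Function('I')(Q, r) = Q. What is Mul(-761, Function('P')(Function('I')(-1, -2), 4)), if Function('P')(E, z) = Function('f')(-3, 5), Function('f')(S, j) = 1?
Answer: -761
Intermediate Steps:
Function('P')(E, z) = 1
Mul(-761, Function('P')(Function('I')(-1, -2), 4)) = Mul(-761, 1) = -761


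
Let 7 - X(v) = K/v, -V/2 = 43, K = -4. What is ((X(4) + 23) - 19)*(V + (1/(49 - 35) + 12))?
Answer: -6210/7 ≈ -887.14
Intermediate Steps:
V = -86 (V = -2*43 = -86)
X(v) = 7 + 4/v (X(v) = 7 - (-4)/v = 7 + 4/v)
((X(4) + 23) - 19)*(V + (1/(49 - 35) + 12)) = (((7 + 4/4) + 23) - 19)*(-86 + (1/(49 - 35) + 12)) = (((7 + 4*(1/4)) + 23) - 19)*(-86 + (1/14 + 12)) = (((7 + 1) + 23) - 19)*(-86 + (1/14 + 12)) = ((8 + 23) - 19)*(-86 + 169/14) = (31 - 19)*(-1035/14) = 12*(-1035/14) = -6210/7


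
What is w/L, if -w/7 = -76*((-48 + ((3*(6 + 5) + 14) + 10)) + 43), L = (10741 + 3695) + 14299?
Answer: 3952/4105 ≈ 0.96273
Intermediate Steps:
L = 28735 (L = 14436 + 14299 = 28735)
w = 27664 (w = -(-532)*((-48 + ((3*(6 + 5) + 14) + 10)) + 43) = -(-532)*((-48 + ((3*11 + 14) + 10)) + 43) = -(-532)*((-48 + ((33 + 14) + 10)) + 43) = -(-532)*((-48 + (47 + 10)) + 43) = -(-532)*((-48 + 57) + 43) = -(-532)*(9 + 43) = -(-532)*52 = -7*(-3952) = 27664)
w/L = 27664/28735 = 27664*(1/28735) = 3952/4105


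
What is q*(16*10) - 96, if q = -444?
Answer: -71136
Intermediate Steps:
q*(16*10) - 96 = -7104*10 - 96 = -444*160 - 96 = -71040 - 96 = -71136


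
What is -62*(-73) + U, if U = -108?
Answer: 4418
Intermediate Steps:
-62*(-73) + U = -62*(-73) - 108 = 4526 - 108 = 4418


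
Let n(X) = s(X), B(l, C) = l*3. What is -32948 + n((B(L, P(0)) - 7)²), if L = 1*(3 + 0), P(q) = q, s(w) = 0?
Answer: -32948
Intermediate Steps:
L = 3 (L = 1*3 = 3)
B(l, C) = 3*l
n(X) = 0
-32948 + n((B(L, P(0)) - 7)²) = -32948 + 0 = -32948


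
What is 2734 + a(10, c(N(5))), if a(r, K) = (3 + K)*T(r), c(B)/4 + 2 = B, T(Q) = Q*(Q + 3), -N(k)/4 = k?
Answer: -8316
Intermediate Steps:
N(k) = -4*k
T(Q) = Q*(3 + Q)
c(B) = -8 + 4*B
a(r, K) = r*(3 + K)*(3 + r) (a(r, K) = (3 + K)*(r*(3 + r)) = r*(3 + K)*(3 + r))
2734 + a(10, c(N(5))) = 2734 + 10*(3 + (-8 + 4*(-4*5)))*(3 + 10) = 2734 + 10*(3 + (-8 + 4*(-20)))*13 = 2734 + 10*(3 + (-8 - 80))*13 = 2734 + 10*(3 - 88)*13 = 2734 + 10*(-85)*13 = 2734 - 11050 = -8316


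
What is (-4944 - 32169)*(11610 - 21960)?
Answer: 384119550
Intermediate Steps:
(-4944 - 32169)*(11610 - 21960) = -37113*(-10350) = 384119550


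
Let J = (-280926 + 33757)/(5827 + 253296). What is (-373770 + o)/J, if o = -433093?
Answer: 209076761149/247169 ≈ 8.4589e+5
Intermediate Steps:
J = -247169/259123 ≈ -0.95387
(-373770 + o)/J = (-373770 - 433093)/(-247169/259123) = -806863*(-259123/247169) = 209076761149/247169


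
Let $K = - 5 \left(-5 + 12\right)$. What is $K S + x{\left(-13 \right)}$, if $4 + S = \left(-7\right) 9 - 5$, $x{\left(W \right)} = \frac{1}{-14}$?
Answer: $\frac{35279}{14} \approx 2519.9$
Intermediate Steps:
$x{\left(W \right)} = - \frac{1}{14}$
$K = -35$ ($K = \left(-5\right) 7 = -35$)
$S = -72$ ($S = -4 - 68 = -72$)
$K S + x{\left(-13 \right)} = \left(-35\right) \left(-72\right) - \frac{1}{14} = 2520 - \frac{1}{14} = \frac{35279}{14}$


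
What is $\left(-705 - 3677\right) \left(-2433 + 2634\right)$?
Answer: $-880782$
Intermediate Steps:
$\left(-705 - 3677\right) \left(-2433 + 2634\right) = \left(-4382\right) 201 = -880782$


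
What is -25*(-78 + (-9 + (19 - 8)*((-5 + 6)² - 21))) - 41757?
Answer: -34082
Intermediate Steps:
-25*(-78 + (-9 + (19 - 8)*((-5 + 6)² - 21))) - 41757 = -25*(-78 + (-9 + 11*(1² - 21))) - 41757 = -25*(-78 + (-9 + 11*(1 - 21))) - 41757 = -25*(-78 + (-9 + 11*(-20))) - 41757 = -25*(-78 + (-9 - 220)) - 41757 = -25*(-78 - 229) - 41757 = -25*(-307) - 41757 = 7675 - 41757 = -34082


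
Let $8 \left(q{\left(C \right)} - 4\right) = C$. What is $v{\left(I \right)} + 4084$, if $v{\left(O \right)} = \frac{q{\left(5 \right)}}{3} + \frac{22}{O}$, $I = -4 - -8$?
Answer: $\frac{98185}{24} \approx 4091.0$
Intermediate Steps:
$q{\left(C \right)} = 4 + \frac{C}{8}$
$I = 4$ ($I = -4 + 8 = 4$)
$v{\left(O \right)} = \frac{37}{24} + \frac{22}{O}$ ($v{\left(O \right)} = \frac{4 + \frac{1}{8} \cdot 5}{3} + \frac{22}{O} = \left(4 + \frac{5}{8}\right) \frac{1}{3} + \frac{22}{O} = \frac{37}{8} \cdot \frac{1}{3} + \frac{22}{O} = \frac{37}{24} + \frac{22}{O}$)
$v{\left(I \right)} + 4084 = \left(\frac{37}{24} + \frac{22}{4}\right) + 4084 = \left(\frac{37}{24} + 22 \cdot \frac{1}{4}\right) + 4084 = \left(\frac{37}{24} + \frac{11}{2}\right) + 4084 = \frac{169}{24} + 4084 = \frac{98185}{24}$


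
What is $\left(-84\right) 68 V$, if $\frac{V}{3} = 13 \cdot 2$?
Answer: $-445536$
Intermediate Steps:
$V = 78$ ($V = 3 \cdot 13 \cdot 2 = 3 \cdot 26 = 78$)
$\left(-84\right) 68 V = \left(-84\right) 68 \cdot 78 = \left(-5712\right) 78 = -445536$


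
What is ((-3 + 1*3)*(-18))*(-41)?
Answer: 0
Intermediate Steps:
((-3 + 1*3)*(-18))*(-41) = ((-3 + 3)*(-18))*(-41) = (0*(-18))*(-41) = 0*(-41) = 0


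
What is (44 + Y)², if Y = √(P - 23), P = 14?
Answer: 1927 + 264*I ≈ 1927.0 + 264.0*I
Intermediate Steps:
Y = 3*I (Y = √(14 - 23) = √(-9) = 3*I ≈ 3.0*I)
(44 + Y)² = (44 + 3*I)²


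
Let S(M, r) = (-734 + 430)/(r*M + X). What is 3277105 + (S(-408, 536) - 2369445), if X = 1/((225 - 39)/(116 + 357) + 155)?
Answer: 14589532818251204/16073786215 ≈ 9.0766e+5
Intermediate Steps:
X = 473/73501 (X = 1/(186/473 + 155) = 1/(73501/473) = 473/73501 ≈ 0.0064353)
S(M, r) = -304/(473/73501 + M*r) (S(M, r) = (-734 + 430)/(r*M + 473/73501) = -304/(M*r + 473/73501) = -304/(473/73501 + M*r))
3277105 + (S(-408, 536) - 2369445) = 3277105 + (-22344304/(473 + 73501*(-408)*536) - 2369445) = 3277105 + (-22344304/(473 - 16073786688) - 2369445) = 3277105 + (-22344304/(-16073786215) - 2369445) = 3277105 + (-22344304*(-1/16073786215) - 2369445) = 3277105 + (22344304/16073786215 - 2369445) = 3277105 - 38085952355856371/16073786215 = 14589532818251204/16073786215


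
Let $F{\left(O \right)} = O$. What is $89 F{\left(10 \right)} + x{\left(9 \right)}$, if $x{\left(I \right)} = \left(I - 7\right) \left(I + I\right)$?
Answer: $926$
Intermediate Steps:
$x{\left(I \right)} = 2 I \left(-7 + I\right)$ ($x{\left(I \right)} = \left(-7 + I\right) 2 I = 2 I \left(-7 + I\right)$)
$89 F{\left(10 \right)} + x{\left(9 \right)} = 89 \cdot 10 + 2 \cdot 9 \left(-7 + 9\right) = 890 + 2 \cdot 9 \cdot 2 = 890 + 36 = 926$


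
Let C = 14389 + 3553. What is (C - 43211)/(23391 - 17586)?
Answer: -8423/1935 ≈ -4.3530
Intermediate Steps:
C = 17942
(C - 43211)/(23391 - 17586) = (17942 - 43211)/(23391 - 17586) = -25269/5805 = -25269*1/5805 = -8423/1935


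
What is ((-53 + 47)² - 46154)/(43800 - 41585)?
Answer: -46118/2215 ≈ -20.821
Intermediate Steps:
((-53 + 47)² - 46154)/(43800 - 41585) = ((-6)² - 46154)/2215 = (36 - 46154)*(1/2215) = -46118*1/2215 = -46118/2215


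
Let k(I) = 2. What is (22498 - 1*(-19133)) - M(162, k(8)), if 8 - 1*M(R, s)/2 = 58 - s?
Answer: 41727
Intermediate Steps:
M(R, s) = -100 + 2*s (M(R, s) = 16 - 2*(58 - s) = 16 + (-116 + 2*s) = -100 + 2*s)
(22498 - 1*(-19133)) - M(162, k(8)) = (22498 - 1*(-19133)) - (-100 + 2*2) = (22498 + 19133) - (-100 + 4) = 41631 - 1*(-96) = 41631 + 96 = 41727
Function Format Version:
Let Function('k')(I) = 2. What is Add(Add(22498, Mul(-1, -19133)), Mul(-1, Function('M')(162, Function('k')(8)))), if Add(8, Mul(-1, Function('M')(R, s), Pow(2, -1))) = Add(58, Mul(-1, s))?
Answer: 41727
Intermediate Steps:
Function('M')(R, s) = Add(-100, Mul(2, s)) (Function('M')(R, s) = Add(16, Mul(-2, Add(58, Mul(-1, s)))) = Add(16, Add(-116, Mul(2, s))) = Add(-100, Mul(2, s)))
Add(Add(22498, Mul(-1, -19133)), Mul(-1, Function('M')(162, Function('k')(8)))) = Add(Add(22498, Mul(-1, -19133)), Mul(-1, Add(-100, Mul(2, 2)))) = Add(Add(22498, 19133), Mul(-1, Add(-100, 4))) = Add(41631, Mul(-1, -96)) = Add(41631, 96) = 41727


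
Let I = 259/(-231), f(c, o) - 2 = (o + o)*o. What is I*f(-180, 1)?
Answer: -148/33 ≈ -4.4848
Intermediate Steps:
f(c, o) = 2 + 2*o**2 (f(c, o) = 2 + (o + o)*o = 2 + (2*o)*o = 2 + 2*o**2)
I = -37/33 (I = 259*(-1/231) = -37/33 ≈ -1.1212)
I*f(-180, 1) = -37*(2 + 2*1**2)/33 = -37*(2 + 2*1)/33 = -37*(2 + 2)/33 = -37/33*4 = -148/33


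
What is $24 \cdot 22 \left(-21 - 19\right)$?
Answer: $-21120$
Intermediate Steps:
$24 \cdot 22 \left(-21 - 19\right) = 24 \cdot 22 \left(-40\right) = 24 \left(-880\right) = -21120$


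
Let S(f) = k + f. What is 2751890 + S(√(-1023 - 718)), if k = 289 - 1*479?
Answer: 2751700 + I*√1741 ≈ 2.7517e+6 + 41.725*I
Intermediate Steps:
k = -190 (k = 289 - 479 = -190)
S(f) = -190 + f
2751890 + S(√(-1023 - 718)) = 2751890 + (-190 + √(-1023 - 718)) = 2751890 + (-190 + √(-1741)) = 2751890 + (-190 + I*√1741) = 2751700 + I*√1741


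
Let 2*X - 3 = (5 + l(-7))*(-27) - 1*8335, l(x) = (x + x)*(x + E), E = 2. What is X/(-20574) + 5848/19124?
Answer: 109675193/196728588 ≈ 0.55750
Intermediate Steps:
l(x) = 2*x*(2 + x) (l(x) = (x + x)*(x + 2) = (2*x)*(2 + x) = 2*x*(2 + x))
X = -10357/2 (X = 3/2 + ((5 + 2*(-7)*(2 - 7))*(-27) - 1*8335)/2 = 3/2 + ((5 + 2*(-7)*(-5))*(-27) - 8335)/2 = 3/2 + ((5 + 70)*(-27) - 8335)/2 = 3/2 + (75*(-27) - 8335)/2 = 3/2 + (-2025 - 8335)/2 = 3/2 + (½)*(-10360) = 3/2 - 5180 = -10357/2 ≈ -5178.5)
X/(-20574) + 5848/19124 = -10357/2/(-20574) + 5848/19124 = -10357/2*(-1/20574) + 5848*(1/19124) = 10357/41148 + 1462/4781 = 109675193/196728588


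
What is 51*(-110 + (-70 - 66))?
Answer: -12546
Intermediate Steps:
51*(-110 + (-70 - 66)) = 51*(-110 - 136) = 51*(-246) = -12546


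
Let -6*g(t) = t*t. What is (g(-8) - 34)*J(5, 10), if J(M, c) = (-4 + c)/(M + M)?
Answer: -134/5 ≈ -26.800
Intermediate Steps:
g(t) = -t²/6 (g(t) = -t*t/6 = -t²/6)
J(M, c) = (-4 + c)/(2*M) (J(M, c) = (-4 + c)/((2*M)) = (-4 + c)*(1/(2*M)) = (-4 + c)/(2*M))
(g(-8) - 34)*J(5, 10) = (-⅙*(-8)² - 34)*((½)*(-4 + 10)/5) = (-⅙*64 - 34)*((½)*(⅕)*6) = (-32/3 - 34)*(⅗) = -134/3*⅗ = -134/5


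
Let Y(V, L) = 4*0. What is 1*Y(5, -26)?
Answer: 0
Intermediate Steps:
Y(V, L) = 0
1*Y(5, -26) = 1*0 = 0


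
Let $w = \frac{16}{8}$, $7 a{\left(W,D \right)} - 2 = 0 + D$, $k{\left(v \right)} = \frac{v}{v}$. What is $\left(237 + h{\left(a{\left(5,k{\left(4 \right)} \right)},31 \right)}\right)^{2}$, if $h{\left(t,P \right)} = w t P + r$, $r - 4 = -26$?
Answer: $\frac{2859481}{49} \approx 58357.0$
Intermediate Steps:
$k{\left(v \right)} = 1$
$r = -22$ ($r = 4 - 26 = -22$)
$a{\left(W,D \right)} = \frac{2}{7} + \frac{D}{7}$ ($a{\left(W,D \right)} = \frac{2}{7} + \frac{0 + D}{7} = \frac{2}{7} + \frac{D}{7}$)
$w = 2$ ($w = 16 \cdot \frac{1}{8} = 2$)
$h{\left(t,P \right)} = -22 + 2 P t$ ($h{\left(t,P \right)} = 2 t P - 22 = 2 P t - 22 = -22 + 2 P t$)
$\left(237 + h{\left(a{\left(5,k{\left(4 \right)} \right)},31 \right)}\right)^{2} = \left(237 - \left(22 - 62 \left(\frac{2}{7} + \frac{1}{7} \cdot 1\right)\right)\right)^{2} = \left(237 - \left(22 - 62 \left(\frac{2}{7} + \frac{1}{7}\right)\right)\right)^{2} = \left(237 - \left(22 - \frac{186}{7}\right)\right)^{2} = \left(237 + \left(-22 + \frac{186}{7}\right)\right)^{2} = \left(237 + \frac{32}{7}\right)^{2} = \left(\frac{1691}{7}\right)^{2} = \frac{2859481}{49}$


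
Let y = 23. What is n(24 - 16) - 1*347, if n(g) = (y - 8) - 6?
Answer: -338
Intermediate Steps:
n(g) = 9 (n(g) = (23 - 8) - 6 = 15 - 6 = 9)
n(24 - 16) - 1*347 = 9 - 1*347 = 9 - 347 = -338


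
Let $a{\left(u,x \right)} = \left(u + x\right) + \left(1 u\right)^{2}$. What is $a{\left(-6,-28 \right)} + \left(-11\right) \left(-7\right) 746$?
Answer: $57444$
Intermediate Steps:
$a{\left(u,x \right)} = u + x + u^{2}$ ($a{\left(u,x \right)} = \left(u + x\right) + u^{2} = u + x + u^{2}$)
$a{\left(-6,-28 \right)} + \left(-11\right) \left(-7\right) 746 = \left(-6 - 28 + \left(-6\right)^{2}\right) + \left(-11\right) \left(-7\right) 746 = \left(-6 - 28 + 36\right) + 77 \cdot 746 = 2 + 57442 = 57444$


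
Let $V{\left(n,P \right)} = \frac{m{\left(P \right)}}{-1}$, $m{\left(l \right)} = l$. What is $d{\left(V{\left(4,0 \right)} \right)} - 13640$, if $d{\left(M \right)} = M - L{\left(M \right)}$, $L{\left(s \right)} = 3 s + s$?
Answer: $-13640$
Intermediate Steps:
$L{\left(s \right)} = 4 s$
$V{\left(n,P \right)} = - P$ ($V{\left(n,P \right)} = \frac{P}{-1} = P \left(-1\right) = - P$)
$d{\left(M \right)} = - 3 M$ ($d{\left(M \right)} = M - 4 M = - 3 M$)
$d{\left(V{\left(4,0 \right)} \right)} - 13640 = - 3 \left(\left(-1\right) 0\right) - 13640 = \left(-3\right) 0 - 13640 = 0 - 13640 = -13640$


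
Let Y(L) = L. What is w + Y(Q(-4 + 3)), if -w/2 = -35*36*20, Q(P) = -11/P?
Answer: 50411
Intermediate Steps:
w = 50400 (w = -2*(-35*36)*20 = -(-2520)*20 = -2*(-25200) = 50400)
w + Y(Q(-4 + 3)) = 50400 - 11/(-4 + 3) = 50400 - 11/(-1) = 50400 - 11*(-1) = 50400 + 11 = 50411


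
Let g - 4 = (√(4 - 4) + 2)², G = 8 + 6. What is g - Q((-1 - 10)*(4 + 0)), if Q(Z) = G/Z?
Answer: 183/22 ≈ 8.3182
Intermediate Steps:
G = 14
Q(Z) = 14/Z
g = 8 (g = 4 + (√(4 - 4) + 2)² = 4 + (√0 + 2)² = 4 + (0 + 2)² = 4 + 2² = 4 + 4 = 8)
g - Q((-1 - 10)*(4 + 0)) = 8 - 14/((-1 - 10)*(4 + 0)) = 8 - 14/((-11*4)) = 8 - 14/(-44) = 8 - 14*(-1)/44 = 8 - 1*(-7/22) = 8 + 7/22 = 183/22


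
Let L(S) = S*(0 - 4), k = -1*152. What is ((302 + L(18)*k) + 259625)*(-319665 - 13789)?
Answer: -90323018434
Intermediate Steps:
k = -152
L(S) = -4*S (L(S) = S*(-4) = -4*S)
((302 + L(18)*k) + 259625)*(-319665 - 13789) = ((302 - 4*18*(-152)) + 259625)*(-319665 - 13789) = ((302 - 72*(-152)) + 259625)*(-333454) = ((302 + 10944) + 259625)*(-333454) = (11246 + 259625)*(-333454) = 270871*(-333454) = -90323018434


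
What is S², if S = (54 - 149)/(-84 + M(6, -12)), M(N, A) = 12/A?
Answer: 361/289 ≈ 1.2491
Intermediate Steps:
S = 19/17 (S = (54 - 149)/(-84 + 12/(-12)) = -95/(-84 + 12*(-1/12)) = -95/(-84 - 1) = -95/(-85) = -95*(-1/85) = 19/17 ≈ 1.1176)
S² = (19/17)² = 361/289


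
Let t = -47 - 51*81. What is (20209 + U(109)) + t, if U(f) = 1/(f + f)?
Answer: 3494759/218 ≈ 16031.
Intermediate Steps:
t = -4178 (t = -47 - 4131 = -4178)
U(f) = 1/(2*f)
(20209 + U(109)) + t = (20209 + (½)/109) - 4178 = (20209 + (½)*(1/109)) - 4178 = (20209 + 1/218) - 4178 = 4405563/218 - 4178 = 3494759/218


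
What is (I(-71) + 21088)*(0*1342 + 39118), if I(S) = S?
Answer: 822143006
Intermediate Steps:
(I(-71) + 21088)*(0*1342 + 39118) = (-71 + 21088)*(0*1342 + 39118) = 21017*(0 + 39118) = 21017*39118 = 822143006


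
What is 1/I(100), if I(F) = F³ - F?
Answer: 1/999900 ≈ 1.0001e-6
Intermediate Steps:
1/I(100) = 1/(100³ - 1*100) = 1/(1000000 - 100) = 1/999900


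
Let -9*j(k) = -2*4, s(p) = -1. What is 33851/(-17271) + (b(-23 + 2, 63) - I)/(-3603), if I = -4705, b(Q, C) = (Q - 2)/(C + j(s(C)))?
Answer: -1693491587/518561775 ≈ -3.2657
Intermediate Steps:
j(k) = 8/9 (j(k) = -(-2)*4/9 = -⅑*(-8) = 8/9)
b(Q, C) = (-2 + Q)/(8/9 + C) (b(Q, C) = (Q - 2)/(C + 8/9) = (-2 + Q)/(8/9 + C))
33851/(-17271) + (b(-23 + 2, 63) - I)/(-3603) = 33851/(-17271) + (9*(-2 + (-23 + 2))/(8 + 9*63) - 1*(-4705))/(-3603) = 33851*(-1/17271) + (9*(-2 - 21)/(8 + 567) + 4705)*(-1/3603) = -33851/17271 + (9*(-23)/575 + 4705)*(-1/3603) = -33851/17271 + (9*(1/575)*(-23) + 4705)*(-1/3603) = -33851/17271 + (-9/25 + 4705)*(-1/3603) = -33851/17271 + (117616/25)*(-1/3603) = -33851/17271 - 117616/90075 = -1693491587/518561775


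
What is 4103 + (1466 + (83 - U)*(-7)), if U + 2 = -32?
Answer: 4750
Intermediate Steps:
U = -34 (U = -2 - 32 = -34)
4103 + (1466 + (83 - U)*(-7)) = 4103 + (1466 + (83 - 1*(-34))*(-7)) = 4103 + (1466 + (83 + 34)*(-7)) = 4103 + (1466 + 117*(-7)) = 4103 + (1466 - 819) = 4103 + 647 = 4750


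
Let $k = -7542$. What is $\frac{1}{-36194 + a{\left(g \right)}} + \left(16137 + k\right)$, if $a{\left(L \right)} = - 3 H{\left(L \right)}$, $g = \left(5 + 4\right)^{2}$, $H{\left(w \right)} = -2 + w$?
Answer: $\frac{313124444}{36431} \approx 8595.0$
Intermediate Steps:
$g = 81$ ($g = 9^{2} = 81$)
$a{\left(L \right)} = 6 - 3 L$ ($a{\left(L \right)} = - 3 \left(-2 + L\right) = 6 - 3 L$)
$\frac{1}{-36194 + a{\left(g \right)}} + \left(16137 + k\right) = \frac{1}{-36194 + \left(6 - 243\right)} + \left(16137 - 7542\right) = \frac{1}{-36194 + \left(6 - 243\right)} + 8595 = \frac{1}{-36194 - 237} + 8595 = \frac{1}{-36431} + 8595 = - \frac{1}{36431} + 8595 = \frac{313124444}{36431}$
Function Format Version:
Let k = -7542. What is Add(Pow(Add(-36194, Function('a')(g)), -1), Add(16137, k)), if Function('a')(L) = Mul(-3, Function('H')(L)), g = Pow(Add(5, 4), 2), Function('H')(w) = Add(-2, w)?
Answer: Rational(313124444, 36431) ≈ 8595.0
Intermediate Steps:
g = 81 (g = Pow(9, 2) = 81)
Function('a')(L) = Add(6, Mul(-3, L)) (Function('a')(L) = Mul(-3, Add(-2, L)) = Add(6, Mul(-3, L)))
Add(Pow(Add(-36194, Function('a')(g)), -1), Add(16137, k)) = Add(Pow(Add(-36194, Add(6, Mul(-3, 81))), -1), Add(16137, -7542)) = Add(Pow(Add(-36194, Add(6, -243)), -1), 8595) = Add(Pow(Add(-36194, -237), -1), 8595) = Add(Pow(-36431, -1), 8595) = Add(Rational(-1, 36431), 8595) = Rational(313124444, 36431)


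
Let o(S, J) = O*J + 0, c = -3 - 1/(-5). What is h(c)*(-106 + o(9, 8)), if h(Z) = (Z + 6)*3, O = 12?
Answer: -96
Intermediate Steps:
c = -14/5 (c = -3 - 1*(-1/5) = -3 + 1/5 = -14/5 ≈ -2.8000)
h(Z) = 18 + 3*Z (h(Z) = (6 + Z)*3 = 18 + 3*Z)
o(S, J) = 12*J (o(S, J) = 12*J + 0 = 12*J)
h(c)*(-106 + o(9, 8)) = (18 + 3*(-14/5))*(-106 + 12*8) = (18 - 42/5)*(-106 + 96) = (48/5)*(-10) = -96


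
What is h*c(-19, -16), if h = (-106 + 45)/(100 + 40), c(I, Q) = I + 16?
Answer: 183/140 ≈ 1.3071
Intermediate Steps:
c(I, Q) = 16 + I
h = -61/140 ≈ -0.43571
h*c(-19, -16) = -61*(16 - 19)/140 = -61/140*(-3) = 183/140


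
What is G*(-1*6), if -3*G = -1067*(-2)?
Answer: 4268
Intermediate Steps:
G = -2134/3 (G = -(-1067)*(-2)/3 = -⅓*2134 = -2134/3 ≈ -711.33)
G*(-1*6) = -(-2134)*6/3 = -2134/3*(-6) = 4268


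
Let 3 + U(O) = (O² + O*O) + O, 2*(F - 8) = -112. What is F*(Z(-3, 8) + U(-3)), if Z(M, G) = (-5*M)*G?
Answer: -6336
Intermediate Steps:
F = -48 (F = 8 + (½)*(-112) = 8 - 56 = -48)
Z(M, G) = -5*G*M
U(O) = -3 + O + 2*O² (U(O) = -3 + ((O² + O*O) + O) = -3 + ((O² + O²) + O) = -3 + (2*O² + O) = -3 + (O + 2*O²) = -3 + O + 2*O²)
F*(Z(-3, 8) + U(-3)) = -48*(-5*8*(-3) + (-3 - 3 + 2*(-3)²)) = -48*(120 + (-3 - 3 + 2*9)) = -48*(120 + (-3 - 3 + 18)) = -48*(120 + 12) = -48*132 = -6336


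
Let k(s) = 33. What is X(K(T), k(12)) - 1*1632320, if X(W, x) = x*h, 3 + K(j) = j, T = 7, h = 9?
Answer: -1632023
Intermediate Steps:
K(j) = -3 + j
X(W, x) = 9*x (X(W, x) = x*9 = 9*x)
X(K(T), k(12)) - 1*1632320 = 9*33 - 1*1632320 = 297 - 1632320 = -1632023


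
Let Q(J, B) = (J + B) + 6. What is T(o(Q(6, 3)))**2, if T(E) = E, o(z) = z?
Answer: 225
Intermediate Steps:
Q(J, B) = 6 + B + J (Q(J, B) = (B + J) + 6 = 6 + B + J)
T(o(Q(6, 3)))**2 = (6 + 3 + 6)**2 = 15**2 = 225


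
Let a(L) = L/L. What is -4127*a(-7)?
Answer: -4127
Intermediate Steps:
a(L) = 1
-4127*a(-7) = -4127*1 = -4127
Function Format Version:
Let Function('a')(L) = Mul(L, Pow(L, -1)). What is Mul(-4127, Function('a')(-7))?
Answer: -4127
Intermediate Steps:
Function('a')(L) = 1
Mul(-4127, Function('a')(-7)) = Mul(-4127, 1) = -4127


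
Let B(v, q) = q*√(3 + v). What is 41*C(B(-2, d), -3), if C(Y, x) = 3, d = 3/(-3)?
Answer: 123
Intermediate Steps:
d = -1 (d = 3*(-⅓) = -1)
41*C(B(-2, d), -3) = 41*3 = 123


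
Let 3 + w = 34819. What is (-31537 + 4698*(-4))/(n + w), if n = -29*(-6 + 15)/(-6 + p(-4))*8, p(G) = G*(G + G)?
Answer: -654277/451564 ≈ -1.4489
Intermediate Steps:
p(G) = 2*G² (p(G) = G*(2*G) = 2*G²)
n = -1044/13 (n = -29*(-6 + 15)/(-6 + 2*(-4)²)*8 = -261/(-6 + 2*16)*8 = -261/(-6 + 32)*8 = -261/26*8 = -1044/13 ≈ -80.308)
w = 34816 (w = -3 + 34819 = 34816)
(-31537 + 4698*(-4))/(n + w) = (-31537 + 4698*(-4))/(-1044/13 + 34816) = (-31537 - 18792)/(451564/13) = -50329*13/451564 = -654277/451564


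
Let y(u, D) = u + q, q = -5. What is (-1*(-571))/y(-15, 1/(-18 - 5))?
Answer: -571/20 ≈ -28.550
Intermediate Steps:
y(u, D) = -5 + u (y(u, D) = u - 5 = -5 + u)
(-1*(-571))/y(-15, 1/(-18 - 5)) = (-1*(-571))/(-5 - 15) = 571/(-20) = 571*(-1/20) = -571/20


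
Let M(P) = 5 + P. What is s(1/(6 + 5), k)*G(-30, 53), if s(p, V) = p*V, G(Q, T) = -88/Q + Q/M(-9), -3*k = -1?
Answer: 313/990 ≈ 0.31616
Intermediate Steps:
k = 1/3 (k = -1/3*(-1) = 1/3 ≈ 0.33333)
G(Q, T) = -88/Q - Q/4 (G(Q, T) = -88/Q + Q/(5 - 9) = -88/Q + Q/(-4) = -88/Q + Q*(-1/4) = -88/Q - Q/4)
s(p, V) = V*p
s(1/(6 + 5), k)*G(-30, 53) = (1/(3*(6 + 5)))*(-88/(-30) - 1/4*(-30)) = ((1/3)/11)*(-88*(-1/30) + 15/2) = ((1/3)*(1/11))*(44/15 + 15/2) = (1/33)*(313/30) = 313/990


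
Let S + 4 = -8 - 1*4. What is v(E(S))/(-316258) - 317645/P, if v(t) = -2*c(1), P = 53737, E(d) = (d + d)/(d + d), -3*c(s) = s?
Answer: -8863924256/1499537307 ≈ -5.9111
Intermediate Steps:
S = -16 (S = -4 + (-8 - 1*4) = -4 + (-8 - 4) = -4 - 12 = -16)
c(s) = -s/3
E(d) = 1 (E(d) = (2*d)/((2*d)) = (2*d)*(1/(2*d)) = 1)
v(t) = ⅔ (v(t) = -(-2)/3 = -2*(-⅓) = ⅔)
v(E(S))/(-316258) - 317645/P = (⅔)/(-316258) - 317645/53737 = (⅔)*(-1/316258) - 317645*1/53737 = -1/474387 - 18685/3161 = -8863924256/1499537307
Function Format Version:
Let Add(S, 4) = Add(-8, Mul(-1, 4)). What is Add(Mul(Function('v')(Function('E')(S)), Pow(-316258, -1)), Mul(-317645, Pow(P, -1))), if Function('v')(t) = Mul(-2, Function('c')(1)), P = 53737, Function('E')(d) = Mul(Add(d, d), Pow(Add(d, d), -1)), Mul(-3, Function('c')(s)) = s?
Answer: Rational(-8863924256, 1499537307) ≈ -5.9111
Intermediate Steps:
S = -16 (S = Add(-4, Add(-8, Mul(-1, 4))) = Add(-4, Add(-8, -4)) = Add(-4, -12) = -16)
Function('c')(s) = Mul(Rational(-1, 3), s)
Function('E')(d) = 1 (Function('E')(d) = Mul(Mul(2, d), Pow(Mul(2, d), -1)) = Mul(Mul(2, d), Mul(Rational(1, 2), Pow(d, -1))) = 1)
Function('v')(t) = Rational(2, 3) (Function('v')(t) = Mul(-2, Mul(Rational(-1, 3), 1)) = Mul(-2, Rational(-1, 3)) = Rational(2, 3))
Add(Mul(Function('v')(Function('E')(S)), Pow(-316258, -1)), Mul(-317645, Pow(P, -1))) = Add(Mul(Rational(2, 3), Pow(-316258, -1)), Mul(-317645, Pow(53737, -1))) = Add(Mul(Rational(2, 3), Rational(-1, 316258)), Mul(-317645, Rational(1, 53737))) = Add(Rational(-1, 474387), Rational(-18685, 3161)) = Rational(-8863924256, 1499537307)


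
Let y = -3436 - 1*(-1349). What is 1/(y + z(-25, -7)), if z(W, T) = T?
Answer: -1/2094 ≈ -0.00047755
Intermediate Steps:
y = -2087 (y = -3436 + 1349 = -2087)
1/(y + z(-25, -7)) = 1/(-2087 - 7) = 1/(-2094) = -1/2094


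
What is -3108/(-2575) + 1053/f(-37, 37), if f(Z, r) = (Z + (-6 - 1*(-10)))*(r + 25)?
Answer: 1215831/1756150 ≈ 0.69233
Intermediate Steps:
f(Z, r) = (4 + Z)*(25 + r) (f(Z, r) = (Z + (-6 + 10))*(25 + r) = (Z + 4)*(25 + r) = (4 + Z)*(25 + r))
-3108/(-2575) + 1053/f(-37, 37) = -3108/(-2575) + 1053/(100 + 4*37 + 25*(-37) - 37*37) = -3108*(-1/2575) + 1053/(100 + 148 - 925 - 1369) = 3108/2575 + 1053/(-2046) = 3108/2575 + 1053*(-1/2046) = 3108/2575 - 351/682 = 1215831/1756150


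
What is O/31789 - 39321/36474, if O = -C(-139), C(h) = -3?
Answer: -416621949/386490662 ≈ -1.0780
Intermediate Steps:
O = 3 (O = -1*(-3) = 3)
O/31789 - 39321/36474 = 3/31789 - 39321/36474 = 3*(1/31789) - 39321*1/36474 = 3/31789 - 13107/12158 = -416621949/386490662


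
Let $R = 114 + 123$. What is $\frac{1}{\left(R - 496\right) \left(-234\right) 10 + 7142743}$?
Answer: $\frac{1}{7748803} \approx 1.2905 \cdot 10^{-7}$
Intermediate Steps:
$R = 237$
$\frac{1}{\left(R - 496\right) \left(-234\right) 10 + 7142743} = \frac{1}{\left(237 - 496\right) \left(-234\right) 10 + 7142743} = \frac{1}{\left(-259\right) \left(-234\right) 10 + 7142743} = \frac{1}{60606 \cdot 10 + 7142743} = \frac{1}{606060 + 7142743} = \frac{1}{7748803}$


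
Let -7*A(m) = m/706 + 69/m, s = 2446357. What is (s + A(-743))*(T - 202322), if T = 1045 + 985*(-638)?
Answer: -7453086685670818935/3671906 ≈ -2.0298e+12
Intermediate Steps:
A(m) = -69/(7*m) - m/4942 (A(m) = -(m/706 + 69/m)/7 = -(69/m + m/706)/7 = -69/(7*m) - m/4942)
T = -627385 (T = 1045 - 628430 = -627385)
(s + A(-743))*(T - 202322) = (2446357 + (1/4942)*(-48714 - 1*(-743)²)/(-743))*(-627385 - 202322) = (2446357 + (1/4942)*(-1/743)*(-48714 - 1*552049))*(-829707) = (2446357 + (1/4942)*(-1/743)*(-48714 - 552049))*(-829707) = (2446357 + (1/4942)*(-1/743)*(-600763))*(-829707) = (2446357 + 600763/3671906)*(-829707) = (8982793547205/3671906)*(-829707) = -7453086685670818935/3671906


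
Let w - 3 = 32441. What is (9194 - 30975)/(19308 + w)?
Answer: -21781/51752 ≈ -0.42087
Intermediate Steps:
w = 32444 (w = 3 + 32441 = 32444)
(9194 - 30975)/(19308 + w) = (9194 - 30975)/(19308 + 32444) = -21781/51752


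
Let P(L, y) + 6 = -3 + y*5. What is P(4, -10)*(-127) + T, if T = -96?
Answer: 7397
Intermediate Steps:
P(L, y) = -9 + 5*y (P(L, y) = -6 + (-3 + y*5) = -6 + (-3 + 5*y) = -9 + 5*y)
P(4, -10)*(-127) + T = (-9 + 5*(-10))*(-127) - 96 = (-9 - 50)*(-127) - 96 = -59*(-127) - 96 = 7493 - 96 = 7397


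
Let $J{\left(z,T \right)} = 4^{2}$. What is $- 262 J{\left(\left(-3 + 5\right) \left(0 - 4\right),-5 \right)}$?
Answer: $-4192$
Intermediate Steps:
$J{\left(z,T \right)} = 16$
$- 262 J{\left(\left(-3 + 5\right) \left(0 - 4\right),-5 \right)} = \left(-262\right) 16 = -4192$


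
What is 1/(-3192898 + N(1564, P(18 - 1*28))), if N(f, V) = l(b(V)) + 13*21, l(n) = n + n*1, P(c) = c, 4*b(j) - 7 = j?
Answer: -2/6385253 ≈ -3.1322e-7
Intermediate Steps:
b(j) = 7/4 + j/4
l(n) = 2*n (l(n) = n + n = 2*n)
N(f, V) = 553/2 + V/2 (N(f, V) = 2*(7/4 + V/4) + 13*21 = (7/2 + V/2) + 273 = 553/2 + V/2)
1/(-3192898 + N(1564, P(18 - 1*28))) = 1/(-3192898 + (553/2 + (18 - 1*28)/2)) = 1/(-3192898 + (553/2 + (18 - 28)/2)) = 1/(-3192898 + (553/2 + (½)*(-10))) = 1/(-3192898 + (553/2 - 5)) = 1/(-3192898 + 543/2) = 1/(-6385253/2) = -2/6385253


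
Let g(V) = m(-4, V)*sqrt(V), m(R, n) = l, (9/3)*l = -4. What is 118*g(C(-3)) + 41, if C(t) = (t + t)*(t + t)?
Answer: -903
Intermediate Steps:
l = -4/3 (l = (1/3)*(-4) = -4/3 ≈ -1.3333)
m(R, n) = -4/3
C(t) = 4*t**2 (C(t) = (2*t)*(2*t) = 4*t**2)
g(V) = -4*sqrt(V)/3
118*g(C(-3)) + 41 = 118*(-4*sqrt(4*(-3)**2)/3) + 41 = 118*(-4*sqrt(4*9)/3) + 41 = 118*(-4*sqrt(36)/3) + 41 = 118*(-4/3*6) + 41 = 118*(-8) + 41 = -944 + 41 = -903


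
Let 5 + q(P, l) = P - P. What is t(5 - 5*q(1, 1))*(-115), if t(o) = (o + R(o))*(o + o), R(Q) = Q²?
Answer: -6417000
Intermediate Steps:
q(P, l) = -5 (q(P, l) = -5 + (P - P) = -5 + 0 = -5)
t(o) = 2*o*(o + o²) (t(o) = (o + o²)*(o + o) = (o + o²)*(2*o) = 2*o*(o + o²))
t(5 - 5*q(1, 1))*(-115) = (2*(5 - 5*(-5))²*(1 + (5 - 5*(-5))))*(-115) = (2*(5 + 25)²*(1 + (5 + 25)))*(-115) = (2*30²*(1 + 30))*(-115) = (2*900*31)*(-115) = 55800*(-115) = -6417000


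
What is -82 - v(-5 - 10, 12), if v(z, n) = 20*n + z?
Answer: -307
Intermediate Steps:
v(z, n) = z + 20*n
-82 - v(-5 - 10, 12) = -82 - ((-5 - 10) + 20*12) = -82 - (-15 + 240) = -82 - 1*225 = -82 - 225 = -307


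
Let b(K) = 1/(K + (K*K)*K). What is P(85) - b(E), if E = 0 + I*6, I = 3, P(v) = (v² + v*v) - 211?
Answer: 83298149/5850 ≈ 14239.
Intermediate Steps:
P(v) = -211 + 2*v² (P(v) = (v² + v²) - 211 = 2*v² - 211 = -211 + 2*v²)
E = 18 (E = 0 + 3*6 = 0 + 18 = 18)
b(K) = 1/(K + K³) (b(K) = 1/(K + K²*K) = 1/(K + K³))
P(85) - b(E) = (-211 + 2*85²) - 1/(18 + 18³) = (-211 + 2*7225) - 1/(18 + 5832) = (-211 + 14450) - 1/5850 = 14239 - 1*1/5850 = 14239 - 1/5850 = 83298149/5850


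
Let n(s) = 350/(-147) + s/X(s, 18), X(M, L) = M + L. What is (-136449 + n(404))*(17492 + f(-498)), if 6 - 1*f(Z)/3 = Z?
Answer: -11490043160308/4431 ≈ -2.5931e+9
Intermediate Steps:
f(Z) = 18 - 3*Z
X(M, L) = L + M
n(s) = -50/21 + s/(18 + s) (n(s) = 350/(-147) + s/(18 + s) = 350*(-1/147) + s/(18 + s) = -50/21 + s/(18 + s))
(-136449 + n(404))*(17492 + f(-498)) = (-136449 + (-900 - 29*404)/(21*(18 + 404)))*(17492 + (18 - 3*(-498))) = (-136449 + (1/21)*(-900 - 11716)/422)*(17492 + (18 + 1494)) = (-136449 + (1/21)*(1/422)*(-12616))*(17492 + 1512) = (-136449 - 6308/4431)*19004 = -604611827/4431*19004 = -11490043160308/4431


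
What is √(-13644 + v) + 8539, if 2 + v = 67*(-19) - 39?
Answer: 8539 + 3*I*√1662 ≈ 8539.0 + 122.3*I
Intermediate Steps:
v = -1314 (v = -2 + (67*(-19) - 39) = -2 + (-1273 - 39) = -2 - 1312 = -1314)
√(-13644 + v) + 8539 = √(-13644 - 1314) + 8539 = √(-14958) + 8539 = 3*I*√1662 + 8539 = 8539 + 3*I*√1662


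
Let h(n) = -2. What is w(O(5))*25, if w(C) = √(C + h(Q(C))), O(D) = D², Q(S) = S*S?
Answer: 25*√23 ≈ 119.90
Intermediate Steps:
Q(S) = S²
w(C) = √(-2 + C) (w(C) = √(C - 2) = √(-2 + C))
w(O(5))*25 = √(-2 + 5²)*25 = √(-2 + 25)*25 = √23*25 = 25*√23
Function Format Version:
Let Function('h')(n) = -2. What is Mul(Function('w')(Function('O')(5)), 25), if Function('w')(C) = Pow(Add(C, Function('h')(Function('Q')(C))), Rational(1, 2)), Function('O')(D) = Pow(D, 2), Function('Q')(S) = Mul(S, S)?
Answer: Mul(25, Pow(23, Rational(1, 2))) ≈ 119.90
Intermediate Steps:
Function('Q')(S) = Pow(S, 2)
Function('w')(C) = Pow(Add(-2, C), Rational(1, 2)) (Function('w')(C) = Pow(Add(C, -2), Rational(1, 2)) = Pow(Add(-2, C), Rational(1, 2)))
Mul(Function('w')(Function('O')(5)), 25) = Mul(Pow(Add(-2, Pow(5, 2)), Rational(1, 2)), 25) = Mul(Pow(Add(-2, 25), Rational(1, 2)), 25) = Mul(Pow(23, Rational(1, 2)), 25) = Mul(25, Pow(23, Rational(1, 2)))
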